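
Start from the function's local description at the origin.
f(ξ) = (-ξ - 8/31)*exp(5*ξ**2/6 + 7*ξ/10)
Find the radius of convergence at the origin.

The radius of convergence is infinite.

The factor exp(5*ξ**2/6 + 7*ξ/10) is entire and contributes no finite singular point.
The polynomial part has no poles.
No finite singular points: the Taylor series at 0 converges everywhere.


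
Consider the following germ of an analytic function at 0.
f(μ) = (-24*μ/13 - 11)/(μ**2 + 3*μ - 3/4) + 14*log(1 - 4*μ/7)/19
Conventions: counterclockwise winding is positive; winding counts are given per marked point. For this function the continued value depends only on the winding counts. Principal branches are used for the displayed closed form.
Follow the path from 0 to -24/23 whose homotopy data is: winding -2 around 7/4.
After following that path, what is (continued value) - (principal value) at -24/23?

The rational part is single-valued and drops out of the difference; each branch term changes only by its own monodromy.
(14/19)*log(1 - μ/(7/4)): each positive loop around 7/4 adds 2*pi*i to the log, so winding -2 contributes (14/19)*(-2)*2*pi*i = -(56/19)*pi*i.
Summing the contributions at μ = -24/23 gives -(56/19)*pi*i.

Continued minus principal equals -(56/19)*pi*i.


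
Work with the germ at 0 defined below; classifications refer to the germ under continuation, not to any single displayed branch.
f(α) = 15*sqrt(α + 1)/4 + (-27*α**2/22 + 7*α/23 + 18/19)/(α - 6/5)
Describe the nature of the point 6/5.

The point is a pole of order 1.

The denominator factor α - 6/5 vanishes at 6/5 and appears to the power 1; the numerator there equals -54642/120175, nonzero, and no other factor vanishes.
The branch terms are analytic at this point.
Hence a pole whose order is the multiplicity, 1.


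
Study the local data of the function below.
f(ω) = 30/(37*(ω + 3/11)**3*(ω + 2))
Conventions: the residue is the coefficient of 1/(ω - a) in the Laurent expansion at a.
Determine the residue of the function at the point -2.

The residue is -39930/253783.

At the order-1 pole -2 set g(ω) = (ω - (-2))*f(ω) = 30/(37*(ω + 3/11)**3).
Simple pole: residue = g(a) at a = -2, which is -39930/253783.


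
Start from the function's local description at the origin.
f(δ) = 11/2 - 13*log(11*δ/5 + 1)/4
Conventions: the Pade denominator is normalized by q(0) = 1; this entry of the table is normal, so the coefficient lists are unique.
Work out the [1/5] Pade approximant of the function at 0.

Taylor coefficients needed (expand at 0): a_0 = 11/2, a_1 = -143/20, a_2 = 1573/200, a_3 = -17303/1500, a_4 = 190333/10000, a_5 = -2093663/62500, a_6 = 23030293/375000.
Write the denominator as Q(δ) = 1 + q1*δ + q2*δ^2 + q3*δ^3 + q4*δ^4 + q5*δ^5. Requiring Q*f - P = O(δ^7) with deg P <= 1 kills the coefficients of δ^2..δ^6 in Q*f:
  δ^2: a_2 + q1*a_1 + q2*a_0 = 0, i.e. 1573/200 + (-143/20)*q1 + (11/2)*q2 = 0.
  δ^3: a_3 + q1*a_2 + q2*a_1 + q3*a_0 = 0, i.e. -17303/1500 + (1573/200)*q1 + (-143/20)*q2 + (11/2)*q3 = 0.
  δ^4: a_4 + q1*a_3 + q2*a_2 + q3*a_1 + q4*a_0 = 0, i.e. 190333/10000 + (-17303/1500)*q1 + (1573/200)*q2 + (-143/20)*q3 + (11/2)*q4 = 0.
  δ^5: a_5 + q1*a_4 + q2*a_3 + q3*a_2 + q4*a_1 + q5*a_0 = 0, i.e. -2093663/62500 + (190333/10000)*q1 + (-17303/1500)*q2 + (1573/200)*q3 + (-143/20)*q4 + (11/2)*q5 = 0.
  δ^6: a_6 + q1*a_5 + q2*a_4 + q3*a_3 + q4*a_2 + q5*a_1 = 0, i.e. 23030293/375000 + (-2093663/62500)*q1 + (190333/10000)*q2 + (-17303/1500)*q3 + (1573/200)*q4 + (-143/20)*q5 = 0.
Solving this linear system: q1 = 8409313/2940240, q2 = 67275637/29402400, q3 = 48119643/49004000, q4 = 4785161953/8820720000, q5 = 129235536001/441036000000.
The numerator is Q*f truncated at degree 1: P0 = a_0 = 11/2; P1 = a_1 + q1*a_0 = 50457011/5880480.

The Pade approximant has numerator coefficients [11/2, 50457011/5880480]; denominator coefficients [1, 8409313/2940240, 67275637/29402400, 48119643/49004000, 4785161953/8820720000, 129235536001/441036000000].


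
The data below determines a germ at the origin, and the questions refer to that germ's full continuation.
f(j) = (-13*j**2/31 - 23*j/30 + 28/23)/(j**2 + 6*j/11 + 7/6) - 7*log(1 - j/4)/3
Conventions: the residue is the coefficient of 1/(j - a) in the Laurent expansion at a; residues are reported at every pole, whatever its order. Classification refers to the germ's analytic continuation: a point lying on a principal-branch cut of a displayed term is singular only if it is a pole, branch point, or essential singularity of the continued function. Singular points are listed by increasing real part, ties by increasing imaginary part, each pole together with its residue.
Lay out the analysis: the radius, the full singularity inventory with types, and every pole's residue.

Radius of convergence at 0: (1/6)*sqrt(42).
At (-3/11) - ((1/66)*sqrt(4758))*i: a pole of order 1; residue (-5503/20460) + ((1199203/93292485)*sqrt(4758))*i.
At (-3/11) + ((1/66)*sqrt(4758))*i: a pole of order 1; residue (-5503/20460) - ((1199203/93292485)*sqrt(4758))*i.
At 4: a logarithmic branch point.

Denominator factor (j**2 + 6*j/11 + 7/6): discriminant -1586/363, complex-conjugate roots (-3/11) + ((1/66)*sqrt(4758))*i and (-3/11) - ((1/66)*sqrt(4758))*i; poles of order 1, moduli (1/6)*sqrt(42) and (1/6)*sqrt(42).
Branch term (-7/3)*log(1 - j/(4)): its argument vanishes at j = 4, a logarithmic branch point, modulus 4.
The radius of convergence is the smallest modulus among the singular points: (1/6)*sqrt(42).
The branch term is analytic at (-3/11) - ((1/66)*sqrt(4758))*i and contributes nothing to the residue; only the rational part matters.
The factor j**2 + 6*j/11 + 7/6 splits as (j - a)(j - a') with a = (-3/11) - ((1/66)*sqrt(4758))*i, a' = (-3/11) + ((1/66)*sqrt(4758))*i. At the order-1 pole a set g(j) = (j - a)*(rational part) = [-13*j**2/31 - 23*j/30 + 28/23] / (j - a').
Simple pole: residue = g(a) at a = (-3/11) - ((1/66)*sqrt(4758))*i, which is (-5503/20460) + ((1199203/93292485)*sqrt(4758))*i.
The branch term is analytic at (-3/11) + ((1/66)*sqrt(4758))*i and contributes nothing to the residue; only the rational part matters.
The factor j**2 + 6*j/11 + 7/6 splits as (j - a)(j - a') with a = (-3/11) + ((1/66)*sqrt(4758))*i, a' = (-3/11) - ((1/66)*sqrt(4758))*i. At the order-1 pole a set g(j) = (j - a)*(rational part) = [-13*j**2/31 - 23*j/30 + 28/23] / (j - a').
Simple pole: residue = g(a) at a = (-3/11) + ((1/66)*sqrt(4758))*i, which is (-5503/20460) - ((1199203/93292485)*sqrt(4758))*i.
List the singular points by increasing real part (a conjugate pair: the negative imaginary part first).


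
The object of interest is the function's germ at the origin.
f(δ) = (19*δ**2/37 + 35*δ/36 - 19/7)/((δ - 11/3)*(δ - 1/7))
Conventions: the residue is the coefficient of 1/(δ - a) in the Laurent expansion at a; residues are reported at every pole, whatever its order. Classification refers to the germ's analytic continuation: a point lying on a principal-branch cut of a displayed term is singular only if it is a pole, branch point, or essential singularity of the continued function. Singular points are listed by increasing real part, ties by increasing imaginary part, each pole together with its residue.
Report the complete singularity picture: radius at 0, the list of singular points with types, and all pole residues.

Denominator factor (δ - 11/3): pole of order 1 at 11/3, modulus 11/3.
Denominator factor (δ - 1/7): pole of order 1 at 1/7, modulus 1/7.
The radius of convergence is the smallest modulus among the singular points: 1/7.
At the order-1 pole 1/7 set g(δ) = (δ - (1/7))*f(δ) = (19*δ**2/37 + 35*δ/36 - 19/7)/(δ - 11/3).
Simple pole: residue = g(a) at a = 1/7, which is 167407/229992.
At the order-1 pole 11/3 set g(δ) = (δ - (11/3))*f(δ) = (19*δ**2/37 + 35*δ/36 - 19/7)/(δ - 1/7).
Simple pole: residue = g(a) at a = 11/3, which is 216907/98568.
List the singular points by increasing real part (a conjugate pair: the negative imaginary part first).

Radius of convergence at 0: 1/7.
At 1/7: a pole of order 1; residue 167407/229992.
At 11/3: a pole of order 1; residue 216907/98568.


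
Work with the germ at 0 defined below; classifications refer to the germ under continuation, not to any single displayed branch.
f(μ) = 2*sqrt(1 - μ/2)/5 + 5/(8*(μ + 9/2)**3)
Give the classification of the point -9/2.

The denominator factor μ + 9/2 vanishes at -9/2 and appears to the power 3; the numerator there equals 5/8, nonzero, and no other factor vanishes.
The branch terms are analytic at this point.
Hence a pole whose order is the multiplicity, 3.

The point is a pole of order 3.


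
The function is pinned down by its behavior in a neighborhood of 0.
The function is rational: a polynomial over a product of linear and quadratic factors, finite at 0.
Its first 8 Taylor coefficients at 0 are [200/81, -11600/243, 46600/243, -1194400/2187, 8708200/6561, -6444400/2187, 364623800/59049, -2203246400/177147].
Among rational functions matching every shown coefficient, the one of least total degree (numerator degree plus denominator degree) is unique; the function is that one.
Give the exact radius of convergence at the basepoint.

No rational of total degree below 4 reproduces all 8 coefficients; solving the [1/3] Pade equations on them gives f(w) = (8/9 - 40*w/3)/((w + 3/5)**2*(w + 1)), whose expansion matches every shown term.
Denominator factor (w + 1): pole of order 1 at -1, modulus 1.
Denominator factor (w + 3/5)^2: pole of order 2 at -3/5, modulus 3/5.
The radius of convergence is the smallest modulus among the singular points: 3/5.

The radius of convergence is 3/5.


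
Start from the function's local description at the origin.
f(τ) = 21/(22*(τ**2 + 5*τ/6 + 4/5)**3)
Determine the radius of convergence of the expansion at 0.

The radius of convergence is (2/5)*sqrt(5).

Denominator factor (τ**2 + 5*τ/6 + 4/5)^3: discriminant -451/180, complex-conjugate roots (-5/12) + ((1/60)*sqrt(2255))*i and (-5/12) - ((1/60)*sqrt(2255))*i; poles of order 3, moduli (2/5)*sqrt(5) and (2/5)*sqrt(5).
The radius of convergence is the smallest modulus among the singular points: (2/5)*sqrt(5).


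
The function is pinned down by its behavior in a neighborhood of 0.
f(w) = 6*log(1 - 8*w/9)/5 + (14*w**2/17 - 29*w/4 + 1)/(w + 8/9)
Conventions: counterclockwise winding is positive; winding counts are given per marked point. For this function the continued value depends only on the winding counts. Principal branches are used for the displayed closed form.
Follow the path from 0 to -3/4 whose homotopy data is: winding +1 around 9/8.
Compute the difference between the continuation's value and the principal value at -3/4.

Continued minus principal equals (12/5)*pi*i.

The rational part is single-valued and drops out of the difference; each branch term changes only by its own monodromy.
(6/5)*log(1 - w/(9/8)): each positive loop around 9/8 adds 2*pi*i to the log, so winding +1 contributes (6/5)*(1)*2*pi*i = (12/5)*pi*i.
Summing the contributions at w = -3/4 gives (12/5)*pi*i.


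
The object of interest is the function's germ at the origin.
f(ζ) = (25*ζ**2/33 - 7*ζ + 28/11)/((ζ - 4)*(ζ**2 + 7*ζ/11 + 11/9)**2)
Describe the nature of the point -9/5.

The point is a regular point.

Denominator factors: ζ**2 + 7*ζ/11 + 11/9 = 8209/2475 at ζ = -9/5; ζ - 4 = -29/5 at ζ = -9/5 — none vanishes.
So the germ continues analytically to -9/5.


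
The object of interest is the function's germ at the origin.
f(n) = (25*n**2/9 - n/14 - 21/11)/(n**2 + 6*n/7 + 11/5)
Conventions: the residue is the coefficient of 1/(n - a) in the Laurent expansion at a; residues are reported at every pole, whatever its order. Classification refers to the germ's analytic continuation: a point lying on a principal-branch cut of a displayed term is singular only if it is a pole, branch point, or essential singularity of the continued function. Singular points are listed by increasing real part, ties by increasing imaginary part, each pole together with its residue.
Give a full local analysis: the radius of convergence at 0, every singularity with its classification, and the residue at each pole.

Radius of convergence at 0: (1/5)*sqrt(55).
At (-3/7) - ((1/35)*sqrt(2470))*i: a pole of order 1; residue (-103/84) - ((67615/1369368)*sqrt(2470))*i.
At (-3/7) + ((1/35)*sqrt(2470))*i: a pole of order 1; residue (-103/84) + ((67615/1369368)*sqrt(2470))*i.

Denominator factor (n**2 + 6*n/7 + 11/5): discriminant -1976/245, complex-conjugate roots (-3/7) + ((1/35)*sqrt(2470))*i and (-3/7) - ((1/35)*sqrt(2470))*i; poles of order 1, moduli (1/5)*sqrt(55) and (1/5)*sqrt(55).
The radius of convergence is the smallest modulus among the singular points: (1/5)*sqrt(55).
The factor n**2 + 6*n/7 + 11/5 splits as (n - a)(n - a') with a = (-3/7) - ((1/35)*sqrt(2470))*i, a' = (-3/7) + ((1/35)*sqrt(2470))*i. At the order-1 pole a set g(n) = (n - a)*f(n) = [25*n**2/9 - n/14 - 21/11] / (n - a').
Simple pole: residue = g(a) at a = (-3/7) - ((1/35)*sqrt(2470))*i, which is (-103/84) - ((67615/1369368)*sqrt(2470))*i.
The factor n**2 + 6*n/7 + 11/5 splits as (n - a)(n - a') with a = (-3/7) + ((1/35)*sqrt(2470))*i, a' = (-3/7) - ((1/35)*sqrt(2470))*i. At the order-1 pole a set g(n) = (n - a)*f(n) = [25*n**2/9 - n/14 - 21/11] / (n - a').
Simple pole: residue = g(a) at a = (-3/7) + ((1/35)*sqrt(2470))*i, which is (-103/84) + ((67615/1369368)*sqrt(2470))*i.
List the singular points by increasing real part (a conjugate pair: the negative imaginary part first).


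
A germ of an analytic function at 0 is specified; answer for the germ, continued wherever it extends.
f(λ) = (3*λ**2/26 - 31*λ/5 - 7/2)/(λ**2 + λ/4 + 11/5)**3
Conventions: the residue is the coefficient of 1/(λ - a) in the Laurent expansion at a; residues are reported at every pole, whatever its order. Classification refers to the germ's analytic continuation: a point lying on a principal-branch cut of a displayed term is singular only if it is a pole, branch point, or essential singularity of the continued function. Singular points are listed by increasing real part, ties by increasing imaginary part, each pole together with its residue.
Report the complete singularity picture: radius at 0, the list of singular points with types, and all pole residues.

Radius of convergence at 0: (1/5)*sqrt(55).
At (-1/8) - ((1/40)*sqrt(3495))*i: a pole of order 3; residue -((1756640/1479972429)*sqrt(3495))*i.
At (-1/8) + ((1/40)*sqrt(3495))*i: a pole of order 3; residue ((1756640/1479972429)*sqrt(3495))*i.


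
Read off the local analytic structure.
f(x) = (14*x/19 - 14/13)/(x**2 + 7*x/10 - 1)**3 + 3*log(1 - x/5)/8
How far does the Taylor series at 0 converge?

Denominator factor (x**2 + 7*x/10 - 1)^3: discriminant 449/100, real irrational roots -7/20 + (1/20)*sqrt(449) and -7/20 - (1/20)*sqrt(449); poles of order 3, moduli -7/20 + (1/20)*sqrt(449) and 7/20 + (1/20)*sqrt(449).
Branch term (3/8)*log(1 - x/(5)): its argument vanishes at x = 5, a logarithmic branch point, modulus 5.
The radius of convergence is the smallest modulus among the singular points: -7/20 + (1/20)*sqrt(449).

The radius of convergence is -7/20 + (1/20)*sqrt(449).


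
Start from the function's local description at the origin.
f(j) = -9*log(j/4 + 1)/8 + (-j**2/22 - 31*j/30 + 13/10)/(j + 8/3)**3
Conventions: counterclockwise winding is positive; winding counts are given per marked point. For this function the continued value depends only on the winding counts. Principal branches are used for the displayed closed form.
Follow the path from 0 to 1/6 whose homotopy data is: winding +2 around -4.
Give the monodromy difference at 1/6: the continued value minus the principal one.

The rational part is single-valued and drops out of the difference; each branch term changes only by its own monodromy.
(-9/8)*log(1 - j/(-4)): each positive loop around -4 adds 2*pi*i to the log, so winding +2 contributes (-9/8)*(2)*2*pi*i = -(9/2)*pi*i.
Summing the contributions at j = 1/6 gives -(9/2)*pi*i.

Continued minus principal equals -(9/2)*pi*i.


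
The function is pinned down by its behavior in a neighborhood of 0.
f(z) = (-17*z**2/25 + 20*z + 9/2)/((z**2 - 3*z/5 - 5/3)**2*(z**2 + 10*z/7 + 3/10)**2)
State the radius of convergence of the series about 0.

The radius of convergence is 5/7 - (1/70)*sqrt(1030).

Denominator factor (z**2 - 3*z/5 - 5/3)^2: discriminant 527/75, real irrational roots 3/10 + (1/30)*sqrt(1581) and 3/10 - (1/30)*sqrt(1581); poles of order 2, moduli 3/10 + (1/30)*sqrt(1581) and -3/10 + (1/30)*sqrt(1581).
Denominator factor (z**2 + 10*z/7 + 3/10)^2: discriminant 206/245, real irrational roots -5/7 + (1/70)*sqrt(1030) and -5/7 - (1/70)*sqrt(1030); poles of order 2, moduli 5/7 - (1/70)*sqrt(1030) and 5/7 + (1/70)*sqrt(1030).
The radius of convergence is the smallest modulus among the singular points: 5/7 - (1/70)*sqrt(1030).


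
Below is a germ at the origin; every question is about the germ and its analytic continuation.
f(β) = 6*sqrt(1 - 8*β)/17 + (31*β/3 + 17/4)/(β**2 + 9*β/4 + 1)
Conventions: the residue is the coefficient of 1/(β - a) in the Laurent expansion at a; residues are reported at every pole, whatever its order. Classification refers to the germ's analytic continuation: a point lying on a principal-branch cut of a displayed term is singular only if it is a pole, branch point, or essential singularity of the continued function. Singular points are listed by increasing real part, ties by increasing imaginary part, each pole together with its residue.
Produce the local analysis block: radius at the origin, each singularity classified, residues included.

Radius of convergence at 0: 1/8.
At -9/8 - (1/8)*sqrt(17): a pole of order 1; residue 31/6 + (59/34)*sqrt(17).
At -9/8 + (1/8)*sqrt(17): a pole of order 1; residue 31/6 - (59/34)*sqrt(17).
At 1/8: an algebraic (square-root) branch point.

Denominator factor (β**2 + 9*β/4 + 1): discriminant 17/16, real irrational roots -9/8 + (1/8)*sqrt(17) and -9/8 - (1/8)*sqrt(17); poles of order 1, moduli 9/8 - (1/8)*sqrt(17) and 9/8 + (1/8)*sqrt(17).
Branch term (6/17)*sqrt(1 - β/(1/8)): its argument vanishes at β = 1/8, a square-root branch point, modulus 1/8.
The radius of convergence is the smallest modulus among the singular points: 1/8.
The branch term is analytic at -9/8 - (1/8)*sqrt(17) and contributes nothing to the residue; only the rational part matters.
The factor β**2 + 9*β/4 + 1 splits as (β - a)(β - a') with a = -9/8 - (1/8)*sqrt(17), a' = -9/8 + (1/8)*sqrt(17). At the order-1 pole a set g(β) = (β - a)*(rational part) = [31*β/3 + 17/4] / (β - a').
Simple pole: residue = g(a) at a = -9/8 - (1/8)*sqrt(17), which is 31/6 + (59/34)*sqrt(17).
The branch term is analytic at -9/8 + (1/8)*sqrt(17) and contributes nothing to the residue; only the rational part matters.
The factor β**2 + 9*β/4 + 1 splits as (β - a)(β - a') with a = -9/8 + (1/8)*sqrt(17), a' = -9/8 - (1/8)*sqrt(17). At the order-1 pole a set g(β) = (β - a)*(rational part) = [31*β/3 + 17/4] / (β - a').
Simple pole: residue = g(a) at a = -9/8 + (1/8)*sqrt(17), which is 31/6 - (59/34)*sqrt(17).
List the singular points by increasing real part (a conjugate pair: the negative imaginary part first).


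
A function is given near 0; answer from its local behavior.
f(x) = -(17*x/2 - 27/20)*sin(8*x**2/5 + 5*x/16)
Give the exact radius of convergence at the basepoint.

The radius of convergence is infinite.

The factor -sin(8*x**2/5 + 5*x/16) is entire and contributes no finite singular point.
The polynomial part has no poles.
No finite singular points: the Taylor series at 0 converges everywhere.


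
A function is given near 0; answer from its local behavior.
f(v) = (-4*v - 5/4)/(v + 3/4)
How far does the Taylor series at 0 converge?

The radius of convergence is 3/4.

Denominator factor (v + 3/4): pole of order 1 at -3/4, modulus 3/4.
The radius of convergence is the smallest modulus among the singular points: 3/4.


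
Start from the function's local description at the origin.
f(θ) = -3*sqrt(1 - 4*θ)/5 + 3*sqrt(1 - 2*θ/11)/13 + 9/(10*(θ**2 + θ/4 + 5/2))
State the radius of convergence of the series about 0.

The radius of convergence is 1/4.

Denominator factor (θ**2 + θ/4 + 5/2): discriminant -159/16, complex-conjugate roots (-1/8) + ((1/8)*sqrt(159))*i and (-1/8) - ((1/8)*sqrt(159))*i; poles of order 1, moduli (1/2)*sqrt(10) and (1/2)*sqrt(10).
Branch term (3/13)*sqrt(1 - θ/(11/2)): its argument vanishes at θ = 11/2, a square-root branch point, modulus 11/2.
Branch term (-3/5)*sqrt(1 - θ/(1/4)): its argument vanishes at θ = 1/4, a square-root branch point, modulus 1/4.
The radius of convergence is the smallest modulus among the singular points: 1/4.


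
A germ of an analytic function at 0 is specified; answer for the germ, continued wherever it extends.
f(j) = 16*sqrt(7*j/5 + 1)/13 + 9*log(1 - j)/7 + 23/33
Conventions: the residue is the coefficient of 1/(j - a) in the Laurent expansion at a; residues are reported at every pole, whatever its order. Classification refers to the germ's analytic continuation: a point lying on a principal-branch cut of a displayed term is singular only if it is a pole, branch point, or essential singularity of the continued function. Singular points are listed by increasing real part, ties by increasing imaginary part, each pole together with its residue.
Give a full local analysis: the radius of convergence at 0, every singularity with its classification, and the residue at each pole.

Radius of convergence at 0: 5/7.
At -5/7: an algebraic (square-root) branch point.
At 1: a logarithmic branch point.

Branch term (16/13)*sqrt(1 - j/(-5/7)): its argument vanishes at j = -5/7, a square-root branch point, modulus 5/7.
Branch term (9/7)*log(1 - j/(1)): its argument vanishes at j = 1, a logarithmic branch point, modulus 1.
The radius of convergence is the smallest modulus among the singular points: 5/7.
List the singular points by increasing real part (a conjugate pair: the negative imaginary part first).


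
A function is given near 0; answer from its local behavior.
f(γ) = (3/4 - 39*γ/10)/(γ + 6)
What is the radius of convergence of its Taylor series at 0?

Denominator factor (γ + 6): pole of order 1 at -6, modulus 6.
The radius of convergence is the smallest modulus among the singular points: 6.

The radius of convergence is 6.


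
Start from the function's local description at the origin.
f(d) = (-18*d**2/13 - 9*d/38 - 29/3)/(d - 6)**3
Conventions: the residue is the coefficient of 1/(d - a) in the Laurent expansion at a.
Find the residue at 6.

At the order-3 pole 6 set g(d) = (d - (6))^3*f(d) = -18*d**2/13 - 9*d/38 - 29/3.
Order-3 pole: residue = g''(a)/2; g''(6) = -36/13, so the residue is -18/13.

The residue is -18/13.


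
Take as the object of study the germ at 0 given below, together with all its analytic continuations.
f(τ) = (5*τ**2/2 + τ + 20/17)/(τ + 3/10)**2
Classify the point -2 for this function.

Denominator factors: τ + 3/10 = -17/10 at τ = -2 — none vanishes.
So the germ continues analytically to -2.

The point is a regular point.


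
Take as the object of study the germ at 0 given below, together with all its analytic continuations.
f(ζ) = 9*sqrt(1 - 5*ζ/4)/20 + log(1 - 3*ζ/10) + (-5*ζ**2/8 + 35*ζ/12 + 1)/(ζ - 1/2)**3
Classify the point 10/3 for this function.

The term (1)*log(1 - ζ/(10/3)) has argument 1 - 10/3/(10/3) = 0 at 10/3: a logarithmic (infinitely-sheeted) branch point; the remaining terms are analytic or single-valued there.

The point is a logarithmic branch point.


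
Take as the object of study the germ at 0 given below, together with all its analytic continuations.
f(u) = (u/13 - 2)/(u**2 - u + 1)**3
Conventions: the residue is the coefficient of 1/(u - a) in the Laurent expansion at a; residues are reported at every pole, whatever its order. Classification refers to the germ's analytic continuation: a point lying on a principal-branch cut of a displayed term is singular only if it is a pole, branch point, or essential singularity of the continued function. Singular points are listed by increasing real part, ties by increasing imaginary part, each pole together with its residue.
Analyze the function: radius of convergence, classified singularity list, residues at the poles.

Radius of convergence at 0: 1.
At (1/2) - ((1/2)*sqrt(3))*i: a pole of order 3; residue -((17/39)*sqrt(3))*i.
At (1/2) + ((1/2)*sqrt(3))*i: a pole of order 3; residue ((17/39)*sqrt(3))*i.

Denominator factor (u**2 - u + 1)^3: discriminant -3, complex-conjugate roots (1/2) + ((1/2)*sqrt(3))*i and (1/2) - ((1/2)*sqrt(3))*i; poles of order 3, moduli 1 and 1.
The radius of convergence is the smallest modulus among the singular points: 1.
The factor u**2 - u + 1 splits as (u - a)(u - a') with a = (1/2) - ((1/2)*sqrt(3))*i, a' = (1/2) + ((1/2)*sqrt(3))*i. At the order-3 pole a set g(u) = (u - a)^3*f(u) = [u/13 - 2] / (u - a')^3.
Order-3 pole: residue = g''(a)/2; g''((1/2) - ((1/2)*sqrt(3))*i) = -((34/39)*sqrt(3))*i, so the residue is -((17/39)*sqrt(3))*i.
The factor u**2 - u + 1 splits as (u - a)(u - a') with a = (1/2) + ((1/2)*sqrt(3))*i, a' = (1/2) - ((1/2)*sqrt(3))*i. At the order-3 pole a set g(u) = (u - a)^3*f(u) = [u/13 - 2] / (u - a')^3.
Order-3 pole: residue = g''(a)/2; g''((1/2) + ((1/2)*sqrt(3))*i) = ((34/39)*sqrt(3))*i, so the residue is ((17/39)*sqrt(3))*i.
List the singular points by increasing real part (a conjugate pair: the negative imaginary part first).


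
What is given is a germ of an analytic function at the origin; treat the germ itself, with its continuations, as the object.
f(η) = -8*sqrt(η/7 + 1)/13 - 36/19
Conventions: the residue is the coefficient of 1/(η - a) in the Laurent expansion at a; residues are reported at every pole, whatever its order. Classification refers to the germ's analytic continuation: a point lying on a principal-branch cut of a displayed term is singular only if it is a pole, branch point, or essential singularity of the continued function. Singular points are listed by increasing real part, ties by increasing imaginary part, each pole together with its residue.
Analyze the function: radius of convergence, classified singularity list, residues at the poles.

Branch term (-8/13)*sqrt(1 - η/(-7)): its argument vanishes at η = -7, a square-root branch point, modulus 7.
The radius of convergence is the smallest modulus among the singular points: 7.

Radius of convergence at 0: 7.
At -7: an algebraic (square-root) branch point.


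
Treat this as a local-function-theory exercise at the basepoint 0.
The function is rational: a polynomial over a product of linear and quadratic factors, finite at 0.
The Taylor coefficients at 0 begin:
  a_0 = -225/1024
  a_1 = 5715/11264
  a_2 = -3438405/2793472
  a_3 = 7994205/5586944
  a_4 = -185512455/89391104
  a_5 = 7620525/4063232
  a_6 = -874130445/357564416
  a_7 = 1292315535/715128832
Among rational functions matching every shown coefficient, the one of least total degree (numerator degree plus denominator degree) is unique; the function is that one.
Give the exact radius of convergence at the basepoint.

No rational of total degree below 6 reproduces all 8 coefficients; solving the [2/4] Pade equations on them gives f(σ) = (28*σ**2/31 - 6*σ/11 + 5/12)/((σ - 4/5)*(σ + 4/3)**3), whose expansion matches every shown term.
Denominator factor (σ - 4/5): pole of order 1 at 4/5, modulus 4/5.
Denominator factor (σ + 4/3)^3: pole of order 3 at -4/3, modulus 4/3.
The radius of convergence is the smallest modulus among the singular points: 4/5.

The radius of convergence is 4/5.


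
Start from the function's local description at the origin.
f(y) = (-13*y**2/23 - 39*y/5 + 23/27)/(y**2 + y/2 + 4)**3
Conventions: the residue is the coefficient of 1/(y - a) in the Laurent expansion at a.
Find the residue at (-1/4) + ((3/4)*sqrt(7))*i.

The residue is -((402344/86266215)*sqrt(7))*i.

The factor y**2 + y/2 + 4 splits as (y - a)(y - a') with a = (-1/4) + ((3/4)*sqrt(7))*i, a' = (-1/4) - ((3/4)*sqrt(7))*i. At the order-3 pole a set g(y) = (y - a)^3*f(y) = [-13*y**2/23 - 39*y/5 + 23/27] / (y - a')^3.
Order-3 pole: residue = g''(a)/2; g''((-1/4) + ((3/4)*sqrt(7))*i) = -((804688/86266215)*sqrt(7))*i, so the residue is -((402344/86266215)*sqrt(7))*i.


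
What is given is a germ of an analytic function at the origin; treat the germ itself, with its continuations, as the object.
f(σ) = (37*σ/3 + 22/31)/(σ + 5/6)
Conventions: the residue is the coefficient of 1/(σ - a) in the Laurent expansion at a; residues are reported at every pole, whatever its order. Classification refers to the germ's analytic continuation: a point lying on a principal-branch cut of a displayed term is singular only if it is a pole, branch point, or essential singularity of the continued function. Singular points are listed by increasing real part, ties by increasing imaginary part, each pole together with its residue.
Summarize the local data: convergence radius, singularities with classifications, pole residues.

Denominator factor (σ + 5/6): pole of order 1 at -5/6, modulus 5/6.
The radius of convergence is the smallest modulus among the singular points: 5/6.
At the order-1 pole -5/6 set g(σ) = (σ - (-5/6))*f(σ) = 37*σ/3 + 22/31.
Simple pole: residue = g(a) at a = -5/6, which is -5339/558.

Radius of convergence at 0: 5/6.
At -5/6: a pole of order 1; residue -5339/558.


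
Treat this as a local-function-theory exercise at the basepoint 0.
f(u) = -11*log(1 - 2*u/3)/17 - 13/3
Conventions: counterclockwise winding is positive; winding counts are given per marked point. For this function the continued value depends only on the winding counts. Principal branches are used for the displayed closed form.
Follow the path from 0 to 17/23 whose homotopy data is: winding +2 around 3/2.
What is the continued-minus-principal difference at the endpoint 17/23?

The rational part is single-valued and drops out of the difference; each branch term changes only by its own monodromy.
(-11/17)*log(1 - u/(3/2)): each positive loop around 3/2 adds 2*pi*i to the log, so winding +2 contributes (-11/17)*(2)*2*pi*i = -(44/17)*pi*i.
Summing the contributions at u = 17/23 gives -(44/17)*pi*i.

Continued minus principal equals -(44/17)*pi*i.


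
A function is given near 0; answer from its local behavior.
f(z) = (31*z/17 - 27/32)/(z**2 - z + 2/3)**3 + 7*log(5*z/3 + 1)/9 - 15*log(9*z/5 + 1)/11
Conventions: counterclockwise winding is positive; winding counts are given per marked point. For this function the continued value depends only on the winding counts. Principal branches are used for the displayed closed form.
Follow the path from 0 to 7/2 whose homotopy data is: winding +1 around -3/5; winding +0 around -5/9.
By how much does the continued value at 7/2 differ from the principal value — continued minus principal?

The rational part is single-valued and drops out of the difference; each branch term changes only by its own monodromy.
(7/9)*log(1 - z/(-3/5)): each positive loop around -3/5 adds 2*pi*i to the log, so winding +1 contributes (7/9)*(1)*2*pi*i = (14/9)*pi*i.
(-15/11)*log(1 - z/(-5/9)): winding 0 around -5/9, so this term returns to its principal value, contribution 0.
Summing the contributions at z = 7/2 gives (14/9)*pi*i.

Continued minus principal equals (14/9)*pi*i.


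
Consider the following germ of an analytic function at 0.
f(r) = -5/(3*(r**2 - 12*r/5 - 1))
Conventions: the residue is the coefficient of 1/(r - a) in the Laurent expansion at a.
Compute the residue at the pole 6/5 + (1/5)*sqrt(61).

The residue is -(25/366)*sqrt(61).

The factor r**2 - 12*r/5 - 1 splits as (r - a)(r - a') with a = 6/5 + (1/5)*sqrt(61), a' = 6/5 - (1/5)*sqrt(61). At the order-1 pole a set g(r) = (r - a)*f(r) = [-5/3] / (r - a').
Simple pole: residue = g(a) at a = 6/5 + (1/5)*sqrt(61), which is -(25/366)*sqrt(61).


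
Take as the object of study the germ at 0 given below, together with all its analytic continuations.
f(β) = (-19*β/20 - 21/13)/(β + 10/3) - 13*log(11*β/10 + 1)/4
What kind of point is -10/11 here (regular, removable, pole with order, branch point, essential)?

The point is a logarithmic branch point.

The term (-13/4)*log(1 - β/(-10/11)) has argument 1 - -10/11/(-10/11) = 0 at -10/11: a logarithmic (infinitely-sheeted) branch point; the remaining terms are analytic or single-valued there.


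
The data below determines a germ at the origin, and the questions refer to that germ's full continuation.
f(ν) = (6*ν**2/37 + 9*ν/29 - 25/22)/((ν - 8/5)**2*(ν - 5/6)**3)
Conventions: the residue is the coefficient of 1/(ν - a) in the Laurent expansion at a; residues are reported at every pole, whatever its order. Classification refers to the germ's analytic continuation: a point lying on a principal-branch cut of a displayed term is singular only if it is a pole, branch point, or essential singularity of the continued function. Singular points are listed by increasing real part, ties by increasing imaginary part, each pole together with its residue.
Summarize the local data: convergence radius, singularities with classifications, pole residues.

Denominator factor (ν - 8/5)^2: pole of order 2 at 8/5, modulus 8/5.
Denominator factor (ν - 5/6)^3: pole of order 3 at 5/6, modulus 5/6.
The radius of convergence is the smallest modulus among the singular points: 5/6.
At the order-3 pole 5/6 set g(ν) = (ν - (5/6))^3*f(ν) = (6*ν**2/37 + 9*ν/29 - 25/22)/(ν - 8/5)**2.
Order-3 pole: residue = g''(a)/2; g''(5/6) = -25044487200/3302963323, so the residue is -12522243600/3302963323.
At the order-2 pole 8/5 set g(ν) = (ν - (8/5))^2*f(ν) = (6*ν**2/37 + 9*ν/29 - 25/22)/(ν - 5/6)**3.
Order-2 pole: residue = g'(a); g'(8/5) = 12522243600/3302963323, so the residue is 12522243600/3302963323.
List the singular points by increasing real part (a conjugate pair: the negative imaginary part first).

Radius of convergence at 0: 5/6.
At 5/6: a pole of order 3; residue -12522243600/3302963323.
At 8/5: a pole of order 2; residue 12522243600/3302963323.


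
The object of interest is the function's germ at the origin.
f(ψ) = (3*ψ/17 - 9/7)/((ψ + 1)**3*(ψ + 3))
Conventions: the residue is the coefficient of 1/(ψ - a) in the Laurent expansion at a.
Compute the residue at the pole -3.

The residue is 27/119.

At the order-1 pole -3 set g(ψ) = (ψ - (-3))*f(ψ) = (3*ψ/17 - 9/7)/(ψ + 1)**3.
Simple pole: residue = g(a) at a = -3, which is 27/119.


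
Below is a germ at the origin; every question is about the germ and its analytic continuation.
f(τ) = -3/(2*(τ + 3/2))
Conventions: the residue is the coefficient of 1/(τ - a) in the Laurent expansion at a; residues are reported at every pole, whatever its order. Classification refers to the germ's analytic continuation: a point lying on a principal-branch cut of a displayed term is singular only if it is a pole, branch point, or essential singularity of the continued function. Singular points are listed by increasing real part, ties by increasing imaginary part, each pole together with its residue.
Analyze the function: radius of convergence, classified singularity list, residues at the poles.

Radius of convergence at 0: 3/2.
At -3/2: a pole of order 1; residue -3/2.

Denominator factor (τ + 3/2): pole of order 1 at -3/2, modulus 3/2.
The radius of convergence is the smallest modulus among the singular points: 3/2.
At the order-1 pole -3/2 set g(τ) = (τ - (-3/2))*f(τ) = -3/2.
Simple pole: residue = g(a) at a = -3/2, which is -3/2.


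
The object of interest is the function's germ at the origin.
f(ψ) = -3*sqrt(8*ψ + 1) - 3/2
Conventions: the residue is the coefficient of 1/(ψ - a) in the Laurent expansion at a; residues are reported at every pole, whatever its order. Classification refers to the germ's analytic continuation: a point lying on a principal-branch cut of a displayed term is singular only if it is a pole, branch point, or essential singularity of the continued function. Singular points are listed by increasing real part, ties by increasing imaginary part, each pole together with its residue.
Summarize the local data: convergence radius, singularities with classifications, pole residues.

Radius of convergence at 0: 1/8.
At -1/8: an algebraic (square-root) branch point.

Branch term (-3)*sqrt(1 - ψ/(-1/8)): its argument vanishes at ψ = -1/8, a square-root branch point, modulus 1/8.
The radius of convergence is the smallest modulus among the singular points: 1/8.


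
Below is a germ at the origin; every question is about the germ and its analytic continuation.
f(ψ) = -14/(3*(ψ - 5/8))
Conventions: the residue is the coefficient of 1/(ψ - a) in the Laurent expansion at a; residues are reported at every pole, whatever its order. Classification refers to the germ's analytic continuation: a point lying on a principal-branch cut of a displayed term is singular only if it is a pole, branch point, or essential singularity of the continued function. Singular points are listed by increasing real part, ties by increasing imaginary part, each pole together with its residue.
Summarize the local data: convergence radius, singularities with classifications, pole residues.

Denominator factor (ψ - 5/8): pole of order 1 at 5/8, modulus 5/8.
The radius of convergence is the smallest modulus among the singular points: 5/8.
At the order-1 pole 5/8 set g(ψ) = (ψ - (5/8))*f(ψ) = -14/3.
Simple pole: residue = g(a) at a = 5/8, which is -14/3.

Radius of convergence at 0: 5/8.
At 5/8: a pole of order 1; residue -14/3.


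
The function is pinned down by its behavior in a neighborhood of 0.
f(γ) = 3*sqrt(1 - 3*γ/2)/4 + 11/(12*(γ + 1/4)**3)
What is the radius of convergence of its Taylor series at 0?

Denominator factor (γ + 1/4)^3: pole of order 3 at -1/4, modulus 1/4.
Branch term (3/4)*sqrt(1 - γ/(2/3)): its argument vanishes at γ = 2/3, a square-root branch point, modulus 2/3.
The radius of convergence is the smallest modulus among the singular points: 1/4.

The radius of convergence is 1/4.


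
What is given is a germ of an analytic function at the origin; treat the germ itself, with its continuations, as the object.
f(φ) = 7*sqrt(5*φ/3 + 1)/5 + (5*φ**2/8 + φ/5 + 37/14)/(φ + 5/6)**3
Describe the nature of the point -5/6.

The denominator factor φ + 5/6 vanishes at -5/6 and appears to the power 3; the numerator there equals 5867/2016, nonzero, and no other factor vanishes.
The branch terms are analytic at this point.
Hence a pole whose order is the multiplicity, 3.

The point is a pole of order 3.


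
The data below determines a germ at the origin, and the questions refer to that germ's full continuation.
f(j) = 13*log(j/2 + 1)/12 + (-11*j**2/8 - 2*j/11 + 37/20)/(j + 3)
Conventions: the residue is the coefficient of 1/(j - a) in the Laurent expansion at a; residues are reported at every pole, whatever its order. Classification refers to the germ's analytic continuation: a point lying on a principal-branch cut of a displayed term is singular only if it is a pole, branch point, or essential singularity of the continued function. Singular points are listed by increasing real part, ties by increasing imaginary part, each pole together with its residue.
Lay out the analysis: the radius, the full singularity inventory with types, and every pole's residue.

Denominator factor (j + 3): pole of order 1 at -3, modulus 3.
Branch term (13/12)*log(1 - j/(-2)): its argument vanishes at j = -2, a logarithmic branch point, modulus 2.
The radius of convergence is the smallest modulus among the singular points: 2.
The branch term is analytic at -3 and contributes nothing to the residue; only the rational part matters.
At the order-1 pole -3 set g(j) = (j - (-3))*(rational part) = -11*j**2/8 - 2*j/11 + 37/20.
Simple pole: residue = g(a) at a = -3, which is -4391/440.
List the singular points by increasing real part (a conjugate pair: the negative imaginary part first).

Radius of convergence at 0: 2.
At -3: a pole of order 1; residue -4391/440.
At -2: a logarithmic branch point.


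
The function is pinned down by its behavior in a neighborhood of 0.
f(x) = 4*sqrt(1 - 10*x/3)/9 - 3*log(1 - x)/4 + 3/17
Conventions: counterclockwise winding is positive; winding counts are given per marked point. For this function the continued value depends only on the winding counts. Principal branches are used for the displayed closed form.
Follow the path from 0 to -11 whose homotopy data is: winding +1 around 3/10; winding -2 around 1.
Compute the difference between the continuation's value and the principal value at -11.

The rational part is single-valued and drops out of the difference; each branch term changes only by its own monodromy.
(4/9)*sqrt(1 - x/(3/10)): winding +1 is odd, the square root flips sign, contributing -2*(4/9)*sqrt(1 - (-11)/(3/10)) = -2*(4/9)*sqrt(113/3) = -(8/27)*sqrt(339).
(-3/4)*log(1 - x/(1)): each positive loop around 1 adds 2*pi*i to the log, so winding -2 contributes (-3/4)*(-2)*2*pi*i = (3)*pi*i.
Summing the contributions at x = -11 gives (-(8/27)*sqrt(339)) + ((3)*pi)*i.

Continued minus principal equals (-(8/27)*sqrt(339)) + ((3)*pi)*i.
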